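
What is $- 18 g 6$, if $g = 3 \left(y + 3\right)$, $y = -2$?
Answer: $-324$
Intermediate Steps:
$g = 3$ ($g = 3 \left(-2 + 3\right) = 3 \cdot 1 = 3$)
$- 18 g 6 = \left(-18\right) 3 \cdot 6 = \left(-54\right) 6 = -324$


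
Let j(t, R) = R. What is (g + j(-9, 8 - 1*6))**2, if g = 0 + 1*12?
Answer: 196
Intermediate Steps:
g = 12 (g = 0 + 12 = 12)
(g + j(-9, 8 - 1*6))**2 = (12 + (8 - 1*6))**2 = (12 + (8 - 6))**2 = (12 + 2)**2 = 14**2 = 196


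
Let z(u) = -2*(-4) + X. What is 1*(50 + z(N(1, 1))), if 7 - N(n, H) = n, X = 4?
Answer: 62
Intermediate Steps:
N(n, H) = 7 - n
z(u) = 12 (z(u) = -2*(-4) + 4 = 8 + 4 = 12)
1*(50 + z(N(1, 1))) = 1*(50 + 12) = 1*62 = 62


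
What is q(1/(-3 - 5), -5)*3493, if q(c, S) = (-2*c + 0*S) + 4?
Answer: 59381/4 ≈ 14845.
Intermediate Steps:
q(c, S) = 4 - 2*c (q(c, S) = (-2*c + 0) + 4 = -2*c + 4 = 4 - 2*c)
q(1/(-3 - 5), -5)*3493 = (4 - 2/(-3 - 5))*3493 = (4 - 2/(-8))*3493 = (4 - 2*(-1/8))*3493 = (4 + 1/4)*3493 = (17/4)*3493 = 59381/4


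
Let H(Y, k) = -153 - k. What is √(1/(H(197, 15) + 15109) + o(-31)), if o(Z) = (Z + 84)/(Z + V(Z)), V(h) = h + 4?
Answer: I*√686169459070/866578 ≈ 0.95589*I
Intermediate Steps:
V(h) = 4 + h
o(Z) = (84 + Z)/(4 + 2*Z) (o(Z) = (Z + 84)/(Z + (4 + Z)) = (84 + Z)/(4 + 2*Z))
√(1/(H(197, 15) + 15109) + o(-31)) = √(1/((-153 - 1*15) + 15109) + (84 - 31)/(2*(2 - 31))) = √(1/((-153 - 15) + 15109) + (½)*53/(-29)) = √(1/(-168 + 15109) + (½)*(-1/29)*53) = √(1/14941 - 53/58) = √(-791815/866578) = I*√686169459070/866578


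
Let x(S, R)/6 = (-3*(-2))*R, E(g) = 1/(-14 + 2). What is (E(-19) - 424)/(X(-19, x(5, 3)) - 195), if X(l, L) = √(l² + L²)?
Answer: 5089/1600 + 5089*√481/62400 ≈ 4.9693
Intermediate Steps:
E(g) = -1/12 (E(g) = 1/(-12) = -1/12)
x(S, R) = 36*R (x(S, R) = 6*((-3*(-2))*R) = 6*(6*R) = 36*R)
X(l, L) = √(L² + l²)
(E(-19) - 424)/(X(-19, x(5, 3)) - 195) = (-1/12 - 424)/(√((36*3)² + (-19)²) - 195) = -5089/(12*(√(108² + 361) - 195)) = -5089/(12*(√(11664 + 361) - 195)) = -5089/(12*(√12025 - 195)) = -5089/(12*(5*√481 - 195)) = -5089/(12*(-195 + 5*√481))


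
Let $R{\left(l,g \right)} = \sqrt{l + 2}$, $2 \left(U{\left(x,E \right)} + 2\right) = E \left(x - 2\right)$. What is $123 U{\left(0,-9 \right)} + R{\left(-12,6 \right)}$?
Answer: $861 + i \sqrt{10} \approx 861.0 + 3.1623 i$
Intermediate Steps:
$U{\left(x,E \right)} = -2 + \frac{E \left(-2 + x\right)}{2}$ ($U{\left(x,E \right)} = -2 + \frac{E \left(x - 2\right)}{2} = -2 + \frac{E \left(-2 + x\right)}{2}$)
$R{\left(l,g \right)} = \sqrt{2 + l}$
$123 U{\left(0,-9 \right)} + R{\left(-12,6 \right)} = 123 \left(-2 - -9 + \frac{1}{2} \left(-9\right) 0\right) + \sqrt{2 - 12} = 123 \left(-2 + 9 + 0\right) + \sqrt{-10} = 123 \cdot 7 + i \sqrt{10} = 861 + i \sqrt{10}$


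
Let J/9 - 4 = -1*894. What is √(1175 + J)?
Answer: I*√6835 ≈ 82.674*I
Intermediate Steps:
J = -8010 (J = 36 + 9*(-1*894) = 36 + 9*(-894) = 36 - 8046 = -8010)
√(1175 + J) = √(1175 - 8010) = √(-6835) = I*√6835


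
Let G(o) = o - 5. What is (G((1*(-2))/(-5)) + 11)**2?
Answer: 1024/25 ≈ 40.960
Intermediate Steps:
G(o) = -5 + o
(G((1*(-2))/(-5)) + 11)**2 = ((-5 + (1*(-2))/(-5)) + 11)**2 = ((-5 - 2*(-1/5)) + 11)**2 = ((-5 + 2/5) + 11)**2 = (-23/5 + 11)**2 = (32/5)**2 = 1024/25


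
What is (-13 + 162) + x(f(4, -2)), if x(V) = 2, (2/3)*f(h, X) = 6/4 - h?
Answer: 151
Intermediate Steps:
f(h, X) = 9/4 - 3*h/2 (f(h, X) = 3*(6/4 - h)/2 = 3*(6*(¼) - h)/2 = 3*(3/2 - h)/2 = 9/4 - 3*h/2)
(-13 + 162) + x(f(4, -2)) = (-13 + 162) + 2 = 149 + 2 = 151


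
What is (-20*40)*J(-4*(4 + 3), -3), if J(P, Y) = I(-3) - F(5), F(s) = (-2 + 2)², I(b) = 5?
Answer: -4000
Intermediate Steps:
F(s) = 0 (F(s) = 0² = 0)
J(P, Y) = 5 (J(P, Y) = 5 - 1*0 = 5 + 0 = 5)
(-20*40)*J(-4*(4 + 3), -3) = -20*40*5 = -800*5 = -4000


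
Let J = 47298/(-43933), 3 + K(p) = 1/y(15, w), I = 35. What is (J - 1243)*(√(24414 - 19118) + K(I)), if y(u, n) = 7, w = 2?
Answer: 1093120340/307531 - 218624068*√331/43933 ≈ -86982.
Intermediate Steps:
K(p) = -20/7 (K(p) = -3 + 1/7 = -3 + ⅐ = -20/7)
J = -47298/43933 (J = 47298*(-1/43933) = -47298/43933 ≈ -1.0766)
(J - 1243)*(√(24414 - 19118) + K(I)) = (-47298/43933 - 1243)*(√(24414 - 19118) - 20/7) = -54656017*(√5296 - 20/7)/43933 = -54656017*(4*√331 - 20/7)/43933 = -54656017*(-20/7 + 4*√331)/43933 = 1093120340/307531 - 218624068*√331/43933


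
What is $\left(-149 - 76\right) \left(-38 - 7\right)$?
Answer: $10125$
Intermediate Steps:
$\left(-149 - 76\right) \left(-38 - 7\right) = \left(-225\right) \left(-45\right) = 10125$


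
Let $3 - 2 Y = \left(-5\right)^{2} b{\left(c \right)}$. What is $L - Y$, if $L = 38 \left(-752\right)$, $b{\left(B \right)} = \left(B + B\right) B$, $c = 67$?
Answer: $\frac{167295}{2} \approx 83648.0$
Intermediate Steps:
$b{\left(B \right)} = 2 B^{2}$ ($b{\left(B \right)} = 2 B B = 2 B^{2}$)
$L = -28576$
$Y = - \frac{224447}{2}$ ($Y = \frac{3}{2} - \frac{\left(-5\right)^{2} \cdot 2 \cdot 67^{2}}{2} = \frac{3}{2} - \frac{25 \cdot 2 \cdot 4489}{2} = \frac{3}{2} - \frac{25 \cdot 8978}{2} = \frac{3}{2} - 112225 = - \frac{224447}{2} \approx -1.1222 \cdot 10^{5}$)
$L - Y = -28576 - - \frac{224447}{2} = -28576 + \frac{224447}{2} = \frac{167295}{2}$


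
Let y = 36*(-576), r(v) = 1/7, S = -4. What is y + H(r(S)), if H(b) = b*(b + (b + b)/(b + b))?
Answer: -1016056/49 ≈ -20736.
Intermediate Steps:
r(v) = ⅐
H(b) = b*(1 + b) (H(b) = b*(b + (2*b)/((2*b))) = b*(b + (2*b)*(1/(2*b))) = b*(b + 1) = b*(1 + b))
y = -20736
y + H(r(S)) = -20736 + (1 + ⅐)/7 = -20736 + (⅐)*(8/7) = -20736 + 8/49 = -1016056/49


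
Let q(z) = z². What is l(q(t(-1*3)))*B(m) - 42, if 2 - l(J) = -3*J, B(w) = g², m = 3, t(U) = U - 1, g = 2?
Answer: 158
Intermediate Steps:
t(U) = -1 + U
B(w) = 4 (B(w) = 2² = 4)
l(J) = 2 + 3*J (l(J) = 2 - (-3)*J = 2 + 3*J)
l(q(t(-1*3)))*B(m) - 42 = (2 + 3*(-1 - 1*3)²)*4 - 42 = (2 + 3*(-1 - 3)²)*4 - 42 = (2 + 3*(-4)²)*4 - 42 = (2 + 3*16)*4 - 42 = (2 + 48)*4 - 42 = 50*4 - 42 = 200 - 42 = 158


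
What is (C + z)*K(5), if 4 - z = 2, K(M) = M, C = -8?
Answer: -30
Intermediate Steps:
z = 2 (z = 4 - 1*2 = 4 - 2 = 2)
(C + z)*K(5) = (-8 + 2)*5 = -6*5 = -30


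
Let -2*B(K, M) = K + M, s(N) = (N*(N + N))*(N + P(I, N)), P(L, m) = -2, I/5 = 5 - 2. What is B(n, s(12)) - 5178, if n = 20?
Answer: -6628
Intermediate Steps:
I = 15 (I = 5*(5 - 2) = 5*3 = 15)
s(N) = 2*N**2*(-2 + N) (s(N) = (N*(N + N))*(N - 2) = (N*(2*N))*(-2 + N) = (2*N**2)*(-2 + N) = 2*N**2*(-2 + N))
B(K, M) = -K/2 - M/2 (B(K, M) = -(K + M)/2 = -K/2 - M/2)
B(n, s(12)) - 5178 = (-1/2*20 - 12**2*(-2 + 12)) - 5178 = (-10 - 144*10) - 5178 = (-10 - 1/2*2880) - 5178 = (-10 - 1440) - 5178 = -1450 - 5178 = -6628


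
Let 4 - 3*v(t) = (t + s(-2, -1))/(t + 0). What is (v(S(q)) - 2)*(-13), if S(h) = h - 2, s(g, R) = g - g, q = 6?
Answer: 13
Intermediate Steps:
s(g, R) = 0
S(h) = -2 + h
v(t) = 1 (v(t) = 4/3 - (t + 0)/(3*(t + 0)) = 4/3 - t/(3*t) = 4/3 - 1/3*1 = 4/3 - 1/3 = 1)
(v(S(q)) - 2)*(-13) = (1 - 2)*(-13) = -1*(-13) = 13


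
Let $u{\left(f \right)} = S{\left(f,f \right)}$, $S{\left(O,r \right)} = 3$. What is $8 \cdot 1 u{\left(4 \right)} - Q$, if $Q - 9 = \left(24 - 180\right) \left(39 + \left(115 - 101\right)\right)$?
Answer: $8283$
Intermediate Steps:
$u{\left(f \right)} = 3$
$Q = -8259$ ($Q = 9 + \left(24 - 180\right) \left(39 + \left(115 - 101\right)\right) = 9 - 156 \left(39 + 14\right) = 9 - 8268 = -8259$)
$8 \cdot 1 u{\left(4 \right)} - Q = 8 \cdot 1 \cdot 3 - -8259 = 8 \cdot 3 + 8259 = 24 + 8259 = 8283$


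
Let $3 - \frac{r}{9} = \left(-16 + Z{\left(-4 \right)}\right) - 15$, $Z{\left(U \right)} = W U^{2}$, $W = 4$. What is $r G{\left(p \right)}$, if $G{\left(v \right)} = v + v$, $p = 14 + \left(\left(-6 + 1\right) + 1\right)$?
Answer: $-5400$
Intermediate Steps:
$Z{\left(U \right)} = 4 U^{2}$
$p = 10$ ($p = 14 + \left(-5 + 1\right) = 14 - 4 = 10$)
$G{\left(v \right)} = 2 v$
$r = -270$ ($r = 27 - 9 \left(\left(-16 + 4 \left(-4\right)^{2}\right) - 15\right) = 27 - 9 \left(\left(-16 + 4 \cdot 16\right) - 15\right) = 27 - 9 \left(\left(-16 + 64\right) - 15\right) = 27 - 9 \left(48 - 15\right) = 27 - 297 = -270$)
$r G{\left(p \right)} = - 270 \cdot 2 \cdot 10 = \left(-270\right) 20 = -5400$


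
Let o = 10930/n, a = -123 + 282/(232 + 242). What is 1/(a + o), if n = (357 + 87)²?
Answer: -7786872/952720825 ≈ -0.0081733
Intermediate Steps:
n = 197136 (n = 444² = 197136)
a = -9670/79 (a = -123 + 282/474 = -123 + (1/474)*282 = -123 + 47/79 = -9670/79 ≈ -122.41)
o = 5465/98568 (o = 10930/197136 = 10930*(1/197136) = 5465/98568 ≈ 0.055444)
1/(a + o) = 1/(-9670/79 + 5465/98568) = 1/(-952720825/7786872) = -7786872/952720825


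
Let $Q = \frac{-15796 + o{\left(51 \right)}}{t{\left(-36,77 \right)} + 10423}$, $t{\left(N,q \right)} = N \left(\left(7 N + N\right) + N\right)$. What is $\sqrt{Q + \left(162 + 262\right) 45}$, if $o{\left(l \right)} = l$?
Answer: $\frac{\sqrt{9307554896705}}{22087} \approx 138.13$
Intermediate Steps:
$t{\left(N,q \right)} = 9 N^{2}$ ($t{\left(N,q \right)} = N \left(8 N + N\right) = N 9 N = 9 N^{2}$)
$Q = - \frac{15745}{22087}$ ($Q = \frac{-15796 + 51}{9 \left(-36\right)^{2} + 10423} = - \frac{15745}{9 \cdot 1296 + 10423} = - \frac{15745}{11664 + 10423} = - \frac{15745}{22087} \approx -0.71286$)
$\sqrt{Q + \left(162 + 262\right) 45} = \sqrt{- \frac{15745}{22087} + \left(162 + 262\right) 45} = \sqrt{- \frac{15745}{22087} + 424 \cdot 45} = \sqrt{- \frac{15745}{22087} + 19080} = \sqrt{\frac{421404215}{22087}} = \frac{\sqrt{9307554896705}}{22087}$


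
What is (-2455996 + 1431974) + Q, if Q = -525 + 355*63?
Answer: -1002182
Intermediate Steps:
Q = 21840 (Q = -525 + 22365 = 21840)
(-2455996 + 1431974) + Q = (-2455996 + 1431974) + 21840 = -1024022 + 21840 = -1002182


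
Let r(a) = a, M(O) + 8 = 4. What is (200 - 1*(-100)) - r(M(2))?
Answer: 304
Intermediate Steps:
M(O) = -4 (M(O) = -8 + 4 = -4)
(200 - 1*(-100)) - r(M(2)) = (200 - 1*(-100)) - 1*(-4) = (200 + 100) + 4 = 300 + 4 = 304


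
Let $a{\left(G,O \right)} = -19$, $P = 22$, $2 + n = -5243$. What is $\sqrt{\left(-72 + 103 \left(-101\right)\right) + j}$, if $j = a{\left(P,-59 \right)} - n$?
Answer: $i \sqrt{5249} \approx 72.45 i$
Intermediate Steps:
$n = -5245$ ($n = -2 - 5243 = -5245$)
$j = 5226$ ($j = -19 - -5245 = -19 + 5245 = 5226$)
$\sqrt{\left(-72 + 103 \left(-101\right)\right) + j} = \sqrt{\left(-72 + 103 \left(-101\right)\right) + 5226} = \sqrt{\left(-72 - 10403\right) + 5226} = \sqrt{-10475 + 5226} = \sqrt{-5249} = i \sqrt{5249}$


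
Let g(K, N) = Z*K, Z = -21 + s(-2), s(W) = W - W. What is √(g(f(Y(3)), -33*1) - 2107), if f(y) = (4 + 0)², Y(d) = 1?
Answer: I*√2443 ≈ 49.427*I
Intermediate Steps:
s(W) = 0
f(y) = 16 (f(y) = 4² = 16)
Z = -21 (Z = -21 + 0 = -21)
g(K, N) = -21*K
√(g(f(Y(3)), -33*1) - 2107) = √(-21*16 - 2107) = √(-336 - 2107) = √(-2443) = I*√2443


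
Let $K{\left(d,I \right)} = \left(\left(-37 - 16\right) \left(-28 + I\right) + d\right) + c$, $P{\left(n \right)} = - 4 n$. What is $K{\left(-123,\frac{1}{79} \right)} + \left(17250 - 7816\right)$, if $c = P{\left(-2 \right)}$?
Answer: $\frac{853384}{79} \approx 10802.0$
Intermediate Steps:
$c = 8$ ($c = \left(-4\right) \left(-2\right) = 8$)
$K{\left(d,I \right)} = 1492 + d - 53 I$ ($K{\left(d,I \right)} = \left(\left(-37 - 16\right) \left(-28 + I\right) + d\right) + 8 = \left(- 53 \left(-28 + I\right) + d\right) + 8 = \left(\left(1484 - 53 I\right) + d\right) + 8 = \left(1484 + d - 53 I\right) + 8 = 1492 + d - 53 I$)
$K{\left(-123,\frac{1}{79} \right)} + \left(17250 - 7816\right) = \left(1492 - 123 - \frac{53}{79}\right) + \left(17250 - 7816\right) = \left(1492 - 123 - \frac{53}{79}\right) + 9434 = \frac{108098}{79} + 9434 = \frac{853384}{79}$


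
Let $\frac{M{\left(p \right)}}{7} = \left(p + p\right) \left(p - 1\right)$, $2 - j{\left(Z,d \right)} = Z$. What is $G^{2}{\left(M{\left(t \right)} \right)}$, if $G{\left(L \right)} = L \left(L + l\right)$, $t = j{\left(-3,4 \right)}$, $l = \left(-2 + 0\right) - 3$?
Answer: $5929000000$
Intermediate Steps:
$j{\left(Z,d \right)} = 2 - Z$
$l = -5$ ($l = -2 - 3 = -5$)
$t = 5$ ($t = 2 - -3 = 2 + 3 = 5$)
$M{\left(p \right)} = 14 p \left(-1 + p\right)$ ($M{\left(p \right)} = 7 \left(p + p\right) \left(p - 1\right) = 7 \cdot 2 p \left(-1 + p\right) = 14 p \left(-1 + p\right)$)
$G{\left(L \right)} = L \left(-5 + L\right)$ ($G{\left(L \right)} = L \left(L - 5\right) = L \left(-5 + L\right)$)
$G^{2}{\left(M{\left(t \right)} \right)} = \left(14 \cdot 5 \left(-1 + 5\right) \left(-5 + 14 \cdot 5 \left(-1 + 5\right)\right)\right)^{2} = \left(14 \cdot 5 \cdot 4 \left(-5 + 14 \cdot 5 \cdot 4\right)\right)^{2} = \left(280 \left(-5 + 280\right)\right)^{2} = \left(280 \cdot 275\right)^{2} = 77000^{2} = 5929000000$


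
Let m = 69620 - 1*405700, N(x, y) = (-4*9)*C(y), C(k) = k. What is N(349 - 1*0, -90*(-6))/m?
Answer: 243/4201 ≈ 0.057843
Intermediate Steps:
N(x, y) = -36*y (N(x, y) = (-4*9)*y = -36*y)
m = -336080 (m = 69620 - 405700 = -336080)
N(349 - 1*0, -90*(-6))/m = -(-3240)*(-6)/(-336080) = -36*540*(-1/336080) = -19440*(-1/336080) = 243/4201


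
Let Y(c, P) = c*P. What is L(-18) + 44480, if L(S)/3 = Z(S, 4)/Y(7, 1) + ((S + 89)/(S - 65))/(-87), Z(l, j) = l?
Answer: 749314039/16849 ≈ 44472.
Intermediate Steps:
Y(c, P) = P*c
L(S) = 3*S/7 - (89 + S)/(29*(-65 + S)) (L(S) = 3*(S/((1*7)) + ((S + 89)/(S - 65))/(-87)) = 3*(S/7 + ((89 + S)/(-65 + S))*(-1/87)) = 3*(S*(1/7) + ((89 + S)/(-65 + S))*(-1/87)) = 3*(S/7 - (89 + S)/(87*(-65 + S))) = 3*S/7 - (89 + S)/(29*(-65 + S)))
L(-18) + 44480 = (-623 - 5662*(-18) + 87*(-18)**2)/(203*(-65 - 18)) + 44480 = (1/203)*(-623 + 101916 + 87*324)/(-83) + 44480 = (1/203)*(-1/83)*(-623 + 101916 + 28188) + 44480 = (1/203)*(-1/83)*129481 + 44480 = -129481/16849 + 44480 = 749314039/16849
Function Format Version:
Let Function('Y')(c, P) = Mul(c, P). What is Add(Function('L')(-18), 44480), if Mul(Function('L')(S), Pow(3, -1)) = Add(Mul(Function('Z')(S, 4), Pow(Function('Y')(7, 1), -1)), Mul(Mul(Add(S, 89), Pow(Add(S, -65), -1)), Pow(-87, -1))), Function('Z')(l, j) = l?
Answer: Rational(749314039, 16849) ≈ 44472.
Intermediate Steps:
Function('Y')(c, P) = Mul(P, c)
Function('L')(S) = Add(Mul(Rational(3, 7), S), Mul(Rational(-1, 29), Pow(Add(-65, S), -1), Add(89, S))) (Function('L')(S) = Mul(3, Add(Mul(S, Pow(Mul(1, 7), -1)), Mul(Mul(Add(S, 89), Pow(Add(S, -65), -1)), Pow(-87, -1)))) = Mul(3, Add(Mul(S, Pow(7, -1)), Mul(Mul(Add(89, S), Pow(Add(-65, S), -1)), Rational(-1, 87)))) = Mul(3, Add(Mul(S, Rational(1, 7)), Mul(Mul(Pow(Add(-65, S), -1), Add(89, S)), Rational(-1, 87)))) = Mul(3, Add(Mul(Rational(1, 7), S), Mul(Rational(-1, 87), Pow(Add(-65, S), -1), Add(89, S)))) = Add(Mul(Rational(3, 7), S), Mul(Rational(-1, 29), Pow(Add(-65, S), -1), Add(89, S))))
Add(Function('L')(-18), 44480) = Add(Mul(Rational(1, 203), Pow(Add(-65, -18), -1), Add(-623, Mul(-5662, -18), Mul(87, Pow(-18, 2)))), 44480) = Add(Mul(Rational(1, 203), Pow(-83, -1), Add(-623, 101916, Mul(87, 324))), 44480) = Add(Mul(Rational(1, 203), Rational(-1, 83), Add(-623, 101916, 28188)), 44480) = Add(Mul(Rational(1, 203), Rational(-1, 83), 129481), 44480) = Add(Rational(-129481, 16849), 44480) = Rational(749314039, 16849)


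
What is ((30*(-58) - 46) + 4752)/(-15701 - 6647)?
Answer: -1483/11174 ≈ -0.13272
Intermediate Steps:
((30*(-58) - 46) + 4752)/(-15701 - 6647) = ((-1740 - 46) + 4752)/(-22348) = (-1786 + 4752)*(-1/22348) = 2966*(-1/22348) = -1483/11174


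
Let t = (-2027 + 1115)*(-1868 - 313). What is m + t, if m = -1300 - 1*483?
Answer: 1987289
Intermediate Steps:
t = 1989072 (t = -912*(-2181) = 1989072)
m = -1783 (m = -1300 - 483 = -1783)
m + t = -1783 + 1989072 = 1987289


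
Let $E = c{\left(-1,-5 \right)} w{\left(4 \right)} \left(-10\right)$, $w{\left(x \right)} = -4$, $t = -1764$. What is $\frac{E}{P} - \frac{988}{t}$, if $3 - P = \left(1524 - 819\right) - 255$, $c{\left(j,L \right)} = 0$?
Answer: $\frac{247}{441} \approx 0.56009$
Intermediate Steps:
$E = 0$ ($E = 0 \left(-4\right) \left(-10\right) = 0 \left(-10\right) = 0$)
$P = -447$ ($P = 3 - \left(\left(1524 - 819\right) - 255\right) = 3 - \left(705 - 255\right) = 3 - 450 = -447$)
$\frac{E}{P} - \frac{988}{t} = \frac{0}{-447} - \frac{988}{-1764} = 0 \left(- \frac{1}{447}\right) - - \frac{247}{441} = 0 + \frac{247}{441} = \frac{247}{441}$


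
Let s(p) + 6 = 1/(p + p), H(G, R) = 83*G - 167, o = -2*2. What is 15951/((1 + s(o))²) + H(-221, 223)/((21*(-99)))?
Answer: 717830522/1164933 ≈ 616.20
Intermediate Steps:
o = -4
H(G, R) = -167 + 83*G
s(p) = -6 + 1/(2*p) (s(p) = -6 + 1/(p + p) = -6 + 1/(2*p))
15951/((1 + s(o))²) + H(-221, 223)/((21*(-99))) = 15951/((1 + (-6 + (½)/(-4)))²) + (-167 + 83*(-221))/((21*(-99))) = 15951/((1 + (-6 + (½)*(-¼)))²) + (-167 - 18343)/(-2079) = 15951/((1 + (-6 - ⅛))²) - 18510*(-1/2079) = 15951/((1 - 49/8)²) + 6170/693 = 15951/((-41/8)²) + 6170/693 = 15951/(1681/64) + 6170/693 = 15951*(64/1681) + 6170/693 = 1020864/1681 + 6170/693 = 717830522/1164933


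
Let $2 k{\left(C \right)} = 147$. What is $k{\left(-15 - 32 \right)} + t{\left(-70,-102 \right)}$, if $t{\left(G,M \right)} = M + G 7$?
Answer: $- \frac{1037}{2} \approx -518.5$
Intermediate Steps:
$k{\left(C \right)} = \frac{147}{2}$ ($k{\left(C \right)} = \frac{1}{2} \cdot 147 = \frac{147}{2}$)
$t{\left(G,M \right)} = M + 7 G$
$k{\left(-15 - 32 \right)} + t{\left(-70,-102 \right)} = \frac{147}{2} + \left(-102 + 7 \left(-70\right)\right) = \frac{147}{2} - 592 = - \frac{1037}{2}$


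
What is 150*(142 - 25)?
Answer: 17550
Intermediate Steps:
150*(142 - 25) = 150*117 = 17550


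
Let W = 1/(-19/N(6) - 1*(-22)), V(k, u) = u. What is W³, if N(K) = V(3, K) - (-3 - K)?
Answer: 3375/30080231 ≈ 0.00011220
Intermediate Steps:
N(K) = 3 + 2*K (N(K) = K - (-3 - K) = K + (3 + K) = 3 + 2*K)
W = 15/311 (W = 1/(-19/(3 + 2*6) - 1*(-22)) = 1/(-19/(3 + 12) + 22) = 1/(-19/15 + 22) = 1/(311/15) = 15/311 ≈ 0.048231)
W³ = (15/311)³ = 3375/30080231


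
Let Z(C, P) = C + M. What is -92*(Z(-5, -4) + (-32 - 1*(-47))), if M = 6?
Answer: -1472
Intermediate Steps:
Z(C, P) = 6 + C (Z(C, P) = C + 6 = 6 + C)
-92*(Z(-5, -4) + (-32 - 1*(-47))) = -92*((6 - 5) + (-32 - 1*(-47))) = -92*(1 + (-32 + 47)) = -92*(1 + 15) = -92*16 = -1472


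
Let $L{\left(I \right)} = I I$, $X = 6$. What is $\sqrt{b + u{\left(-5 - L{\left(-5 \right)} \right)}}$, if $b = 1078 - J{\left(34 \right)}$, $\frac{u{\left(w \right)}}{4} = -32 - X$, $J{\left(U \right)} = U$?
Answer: $2 \sqrt{223} \approx 29.866$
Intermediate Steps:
$L{\left(I \right)} = I^{2}$
$u{\left(w \right)} = -152$ ($u{\left(w \right)} = 4 \left(-32 - 6\right) = 4 \left(-38\right) = -152$)
$b = 1044$ ($b = 1078 - 34 = 1044$)
$\sqrt{b + u{\left(-5 - L{\left(-5 \right)} \right)}} = \sqrt{1044 - 152} = \sqrt{892} = 2 \sqrt{223}$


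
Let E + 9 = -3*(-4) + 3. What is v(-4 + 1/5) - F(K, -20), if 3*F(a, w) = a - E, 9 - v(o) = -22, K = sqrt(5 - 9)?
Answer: 33 - 2*I/3 ≈ 33.0 - 0.66667*I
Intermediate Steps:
E = 6 (E = -9 + (-3*(-4) + 3) = -9 + (12 + 3) = -9 + 15 = 6)
K = 2*I (K = sqrt(-4) = 2*I ≈ 2.0*I)
v(o) = 31 (v(o) = 9 - 1*(-22) = 9 + 22 = 31)
F(a, w) = -2 + a/3 (F(a, w) = (a - 1*6)/3 = (a - 6)/3 = (-6 + a)/3 = -2 + a/3)
v(-4 + 1/5) - F(K, -20) = 31 - (-2 + (2*I)/3) = 31 - (-2 + 2*I/3) = 31 + (2 - 2*I/3) = 33 - 2*I/3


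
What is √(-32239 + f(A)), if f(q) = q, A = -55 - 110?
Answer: 2*I*√8101 ≈ 180.01*I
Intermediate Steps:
A = -165
√(-32239 + f(A)) = √(-32239 - 165) = √(-32404) = 2*I*√8101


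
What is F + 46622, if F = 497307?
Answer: 543929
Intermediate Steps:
F + 46622 = 497307 + 46622 = 543929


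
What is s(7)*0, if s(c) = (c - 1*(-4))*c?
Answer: 0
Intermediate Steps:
s(c) = c*(4 + c) (s(c) = (c + 4)*c = (4 + c)*c = c*(4 + c))
s(7)*0 = (7*(4 + 7))*0 = (7*11)*0 = 77*0 = 0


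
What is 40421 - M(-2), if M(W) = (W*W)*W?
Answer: 40429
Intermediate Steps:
M(W) = W³ (M(W) = W²*W = W³)
40421 - M(-2) = 40421 - 1*(-2)³ = 40421 - 1*(-8) = 40421 + 8 = 40429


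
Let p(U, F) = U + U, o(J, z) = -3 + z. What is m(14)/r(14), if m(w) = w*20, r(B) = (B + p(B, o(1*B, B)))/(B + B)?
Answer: 560/3 ≈ 186.67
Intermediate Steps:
p(U, F) = 2*U
r(B) = 3/2 (r(B) = (B + 2*B)/(B + B) = (3*B)/((2*B)) = (3*B)*(1/(2*B)) = 3/2)
m(w) = 20*w
m(14)/r(14) = (20*14)/(3/2) = 280*(⅔) = 560/3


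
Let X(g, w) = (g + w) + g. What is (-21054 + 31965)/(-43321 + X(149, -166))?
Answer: -10911/43189 ≈ -0.25263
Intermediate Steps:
X(g, w) = w + 2*g
(-21054 + 31965)/(-43321 + X(149, -166)) = (-21054 + 31965)/(-43321 + (-166 + 2*149)) = 10911/(-43321 + (-166 + 298)) = 10911/(-43321 + 132) = 10911/(-43189) = 10911*(-1/43189) = -10911/43189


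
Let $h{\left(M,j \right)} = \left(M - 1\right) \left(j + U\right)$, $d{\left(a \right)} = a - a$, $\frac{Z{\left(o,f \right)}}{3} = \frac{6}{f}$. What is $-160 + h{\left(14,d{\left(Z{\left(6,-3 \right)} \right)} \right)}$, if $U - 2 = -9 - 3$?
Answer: $-290$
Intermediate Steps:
$Z{\left(o,f \right)} = \frac{18}{f}$ ($Z{\left(o,f \right)} = 3 \frac{6}{f} = \frac{18}{f}$)
$d{\left(a \right)} = 0$
$U = -10$ ($U = 2 - 12 = -10$)
$h{\left(M,j \right)} = \left(-1 + M\right) \left(-10 + j\right)$ ($h{\left(M,j \right)} = \left(M - 1\right) \left(j - 10\right) = \left(-1 + M\right) \left(-10 + j\right)$)
$-160 + h{\left(14,d{\left(Z{\left(6,-3 \right)} \right)} \right)} = -160 + \left(10 - 0 - 140 + 14 \cdot 0\right) = -160 + \left(10 + 0 - 140 + 0\right) = -160 - 130 = -290$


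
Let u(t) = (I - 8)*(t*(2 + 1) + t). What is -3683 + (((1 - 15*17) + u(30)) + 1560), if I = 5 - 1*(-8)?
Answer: -1777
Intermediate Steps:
I = 13 (I = 5 + 8 = 13)
u(t) = 20*t (u(t) = (13 - 8)*(t*(2 + 1) + t) = 5*(t*3 + t) = 5*(3*t + t) = 5*(4*t) = 20*t)
-3683 + (((1 - 15*17) + u(30)) + 1560) = -3683 + (((1 - 15*17) + 20*30) + 1560) = -3683 + (((1 - 255) + 600) + 1560) = -3683 + ((-254 + 600) + 1560) = -3683 + (346 + 1560) = -3683 + 1906 = -1777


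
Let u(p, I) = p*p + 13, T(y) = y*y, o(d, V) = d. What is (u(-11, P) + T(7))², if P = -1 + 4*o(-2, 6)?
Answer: 33489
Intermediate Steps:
T(y) = y²
P = -9 (P = -1 + 4*(-2) = -1 - 8 = -9)
u(p, I) = 13 + p² (u(p, I) = p² + 13 = 13 + p²)
(u(-11, P) + T(7))² = ((13 + (-11)²) + 7²)² = ((13 + 121) + 49)² = (134 + 49)² = 183² = 33489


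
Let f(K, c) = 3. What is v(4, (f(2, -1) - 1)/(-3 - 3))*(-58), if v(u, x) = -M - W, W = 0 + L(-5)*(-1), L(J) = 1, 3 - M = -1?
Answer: 174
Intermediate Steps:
M = 4 (M = 3 - 1*(-1) = 3 + 1 = 4)
W = -1 (W = 0 + 1*(-1) = 0 - 1 = -1)
v(u, x) = -3 (v(u, x) = -1*4 - 1*(-1) = -4 + 1 = -3)
v(4, (f(2, -1) - 1)/(-3 - 3))*(-58) = -3*(-58) = 174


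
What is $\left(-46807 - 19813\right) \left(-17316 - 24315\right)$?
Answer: $2773457220$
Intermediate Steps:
$\left(-46807 - 19813\right) \left(-17316 - 24315\right) = \left(-66620\right) \left(-41631\right) = 2773457220$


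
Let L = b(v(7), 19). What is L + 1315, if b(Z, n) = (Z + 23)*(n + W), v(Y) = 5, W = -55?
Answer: 307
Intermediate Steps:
b(Z, n) = (-55 + n)*(23 + Z) (b(Z, n) = (Z + 23)*(n - 55) = (23 + Z)*(-55 + n) = (-55 + n)*(23 + Z))
L = -1008 (L = -1265 - 55*5 + 23*19 + 5*19 = -1265 - 275 + 437 + 95 = -1008)
L + 1315 = -1008 + 1315 = 307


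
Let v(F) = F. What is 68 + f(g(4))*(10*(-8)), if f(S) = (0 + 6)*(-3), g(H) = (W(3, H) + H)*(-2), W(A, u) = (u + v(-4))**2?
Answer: 1508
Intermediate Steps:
W(A, u) = (-4 + u)**2 (W(A, u) = (u - 4)**2 = (-4 + u)**2)
g(H) = -2*H - 2*(-4 + H)**2 (g(H) = ((-4 + H)**2 + H)*(-2) = (H + (-4 + H)**2)*(-2) = -2*H - 2*(-4 + H)**2)
f(S) = -18 (f(S) = 6*(-3) = -18)
68 + f(g(4))*(10*(-8)) = 68 - 180*(-8) = 68 - 18*(-80) = 68 + 1440 = 1508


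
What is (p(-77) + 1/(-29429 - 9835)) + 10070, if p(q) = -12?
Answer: 394917311/39264 ≈ 10058.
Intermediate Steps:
(p(-77) + 1/(-29429 - 9835)) + 10070 = (-12 + 1/(-29429 - 9835)) + 10070 = (-12 + 1/(-39264)) + 10070 = (-12 - 1/39264) + 10070 = -471169/39264 + 10070 = 394917311/39264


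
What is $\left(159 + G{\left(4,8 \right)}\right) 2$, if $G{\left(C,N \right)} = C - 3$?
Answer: $320$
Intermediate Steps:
$G{\left(C,N \right)} = -3 + C$
$\left(159 + G{\left(4,8 \right)}\right) 2 = \left(159 + \left(-3 + 4\right)\right) 2 = \left(159 + 1\right) 2 = 160 \cdot 2 = 320$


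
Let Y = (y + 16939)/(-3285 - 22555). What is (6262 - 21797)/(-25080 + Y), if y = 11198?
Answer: 401424400/648095337 ≈ 0.61939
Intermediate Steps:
Y = -28137/25840 (Y = (11198 + 16939)/(-3285 - 22555) = 28137/(-25840) = 28137*(-1/25840) = -28137/25840 ≈ -1.0889)
(6262 - 21797)/(-25080 + Y) = (6262 - 21797)/(-25080 - 28137/25840) = -15535/(-648095337/25840) = -15535*(-25840/648095337) = 401424400/648095337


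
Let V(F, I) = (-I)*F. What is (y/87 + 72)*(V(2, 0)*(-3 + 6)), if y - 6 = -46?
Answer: 0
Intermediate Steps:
y = -40 (y = 6 - 46 = -40)
V(F, I) = -F*I
(y/87 + 72)*(V(2, 0)*(-3 + 6)) = (-40/87 + 72)*((-1*2*0)*(-3 + 6)) = (-40*1/87 + 72)*(0*3) = (-40/87 + 72)*0 = (6224/87)*0 = 0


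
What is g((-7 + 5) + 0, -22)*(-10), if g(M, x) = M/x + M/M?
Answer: -120/11 ≈ -10.909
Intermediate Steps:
g(M, x) = 1 + M/x (g(M, x) = M/x + 1 = 1 + M/x)
g((-7 + 5) + 0, -22)*(-10) = ((((-7 + 5) + 0) - 22)/(-22))*(-10) = -((-2 + 0) - 22)/22*(-10) = -(-2 - 22)/22*(-10) = -1/22*(-24)*(-10) = (12/11)*(-10) = -120/11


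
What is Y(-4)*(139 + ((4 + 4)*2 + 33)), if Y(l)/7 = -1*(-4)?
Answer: 5264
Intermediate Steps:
Y(l) = 28 (Y(l) = 7*(-1*(-4)) = 7*4 = 28)
Y(-4)*(139 + ((4 + 4)*2 + 33)) = 28*(139 + ((4 + 4)*2 + 33)) = 28*(139 + (8*2 + 33)) = 28*(139 + (16 + 33)) = 28*(139 + 49) = 28*188 = 5264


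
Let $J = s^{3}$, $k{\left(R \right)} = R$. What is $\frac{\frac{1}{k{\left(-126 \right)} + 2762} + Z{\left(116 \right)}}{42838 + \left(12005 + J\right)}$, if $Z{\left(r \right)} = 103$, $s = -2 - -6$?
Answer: $\frac{271509}{144734852} \approx 0.0018759$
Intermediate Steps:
$s = 4$ ($s = -2 + 6 = 4$)
$J = 64$ ($J = 4^{3} = 64$)
$\frac{\frac{1}{k{\left(-126 \right)} + 2762} + Z{\left(116 \right)}}{42838 + \left(12005 + J\right)} = \frac{\frac{1}{-126 + 2762} + 103}{42838 + \left(12005 + 64\right)} = \frac{\frac{1}{2636} + 103}{42838 + 12069} = \frac{\frac{1}{2636} + 103}{54907} = \frac{271509}{2636} \cdot \frac{1}{54907} = \frac{271509}{144734852}$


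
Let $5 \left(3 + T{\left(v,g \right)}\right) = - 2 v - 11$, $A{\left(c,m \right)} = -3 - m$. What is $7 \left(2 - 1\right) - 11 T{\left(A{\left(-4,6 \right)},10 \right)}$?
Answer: $\frac{123}{5} \approx 24.6$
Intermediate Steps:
$T{\left(v,g \right)} = - \frac{26}{5} - \frac{2 v}{5}$ ($T{\left(v,g \right)} = -3 + \frac{- 2 v - 11}{5} = -3 + \frac{-11 - 2 v}{5} = -3 - \left(\frac{11}{5} + \frac{2 v}{5}\right) = - \frac{26}{5} - \frac{2 v}{5}$)
$7 \left(2 - 1\right) - 11 T{\left(A{\left(-4,6 \right)},10 \right)} = 7 \left(2 - 1\right) - 11 \left(- \frac{26}{5} - \frac{2 \left(-3 - 6\right)}{5}\right) = 7 \cdot 1 - 11 \left(- \frac{26}{5} - \frac{2 \left(-3 - 6\right)}{5}\right) = 7 - 11 \left(- \frac{26}{5} - - \frac{18}{5}\right) = 7 - 11 \left(- \frac{26}{5} + \frac{18}{5}\right) = 7 - - \frac{88}{5} = 7 + \frac{88}{5} = \frac{123}{5}$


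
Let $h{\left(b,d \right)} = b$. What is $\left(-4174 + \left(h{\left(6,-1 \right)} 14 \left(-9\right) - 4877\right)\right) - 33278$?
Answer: $-43085$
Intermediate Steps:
$\left(-4174 + \left(h{\left(6,-1 \right)} 14 \left(-9\right) - 4877\right)\right) - 33278 = \left(-4174 - \left(4877 - 6 \cdot 14 \left(-9\right)\right)\right) - 33278 = \left(-4174 + \left(84 \left(-9\right) - 4877\right)\right) - 33278 = \left(-4174 - 5633\right) - 33278 = -9807 - 33278 = -43085$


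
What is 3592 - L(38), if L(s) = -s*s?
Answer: 5036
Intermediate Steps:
L(s) = -s**2
3592 - L(38) = 3592 - (-1)*38**2 = 3592 - (-1)*1444 = 3592 - 1*(-1444) = 3592 + 1444 = 5036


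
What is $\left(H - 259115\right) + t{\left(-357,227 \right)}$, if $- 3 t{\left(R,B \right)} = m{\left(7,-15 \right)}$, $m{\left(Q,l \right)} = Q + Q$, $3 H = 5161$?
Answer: $- \frac{772198}{3} \approx -2.574 \cdot 10^{5}$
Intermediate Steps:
$H = \frac{5161}{3}$ ($H = \frac{1}{3} \cdot 5161 = \frac{5161}{3} \approx 1720.3$)
$m{\left(Q,l \right)} = 2 Q$
$t{\left(R,B \right)} = - \frac{14}{3}$ ($t{\left(R,B \right)} = - \frac{2 \cdot 7}{3} = \left(- \frac{1}{3}\right) 14 = - \frac{14}{3}$)
$\left(H - 259115\right) + t{\left(-357,227 \right)} = \left(\frac{5161}{3} - 259115\right) - \frac{14}{3} = - \frac{772184}{3} - \frac{14}{3} = - \frac{772198}{3}$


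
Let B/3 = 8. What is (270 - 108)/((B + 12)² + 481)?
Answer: 162/1777 ≈ 0.091165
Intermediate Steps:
B = 24 (B = 3*8 = 24)
(270 - 108)/((B + 12)² + 481) = (270 - 108)/((24 + 12)² + 481) = 162/(36² + 481) = 162/(1296 + 481) = 162/1777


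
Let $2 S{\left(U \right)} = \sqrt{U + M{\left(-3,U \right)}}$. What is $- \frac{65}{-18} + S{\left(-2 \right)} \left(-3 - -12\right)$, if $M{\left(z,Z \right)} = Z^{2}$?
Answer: $\frac{65}{18} + \frac{9 \sqrt{2}}{2} \approx 9.9751$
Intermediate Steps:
$S{\left(U \right)} = \frac{\sqrt{U + U^{2}}}{2}$
$- \frac{65}{-18} + S{\left(-2 \right)} \left(-3 - -12\right) = - \frac{65}{-18} + \frac{\sqrt{- 2 \left(1 - 2\right)}}{2} \left(-3 - -12\right) = \left(-65\right) \left(- \frac{1}{18}\right) + \frac{\sqrt{\left(-2\right) \left(-1\right)}}{2} \left(-3 + 12\right) = \frac{65}{18} + \frac{\sqrt{2}}{2} \cdot 9 = \frac{65}{18} + \frac{9 \sqrt{2}}{2}$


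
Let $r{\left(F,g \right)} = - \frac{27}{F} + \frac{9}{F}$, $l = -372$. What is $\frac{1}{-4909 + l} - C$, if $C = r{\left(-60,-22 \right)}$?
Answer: $- \frac{15853}{52810} \approx -0.30019$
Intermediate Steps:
$r{\left(F,g \right)} = - \frac{18}{F}$
$C = \frac{3}{10}$ ($C = - \frac{18}{-60} = \left(-18\right) \left(- \frac{1}{60}\right) = \frac{3}{10} \approx 0.3$)
$\frac{1}{-4909 + l} - C = \frac{1}{-4909 - 372} - \frac{3}{10} = \frac{1}{-5281} - \frac{3}{10} = - \frac{1}{5281} - \frac{3}{10} = - \frac{15853}{52810}$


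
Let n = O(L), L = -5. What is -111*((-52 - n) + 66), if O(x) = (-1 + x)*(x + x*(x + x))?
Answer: -31524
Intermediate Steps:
O(x) = (-1 + x)*(x + 2*x²) (O(x) = (-1 + x)*(x + x*(2*x)) = (-1 + x)*(x + 2*x²))
n = -270 (n = -5*(-1 - 1*(-5) + 2*(-5)²) = -5*(-1 + 5 + 2*25) = -5*(-1 + 5 + 50) = -5*54 = -270)
-111*((-52 - n) + 66) = -111*((-52 - 1*(-270)) + 66) = -111*((-52 + 270) + 66) = -111*(218 + 66) = -111*284 = -31524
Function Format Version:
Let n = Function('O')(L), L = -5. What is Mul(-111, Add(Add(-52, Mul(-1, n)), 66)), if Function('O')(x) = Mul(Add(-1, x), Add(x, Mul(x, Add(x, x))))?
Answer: -31524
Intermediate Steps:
Function('O')(x) = Mul(Add(-1, x), Add(x, Mul(2, Pow(x, 2)))) (Function('O')(x) = Mul(Add(-1, x), Add(x, Mul(x, Mul(2, x)))) = Mul(Add(-1, x), Add(x, Mul(2, Pow(x, 2)))))
n = -270 (n = Mul(-5, Add(-1, Mul(-1, -5), Mul(2, Pow(-5, 2)))) = Mul(-5, Add(-1, 5, Mul(2, 25))) = Mul(-5, Add(-1, 5, 50)) = Mul(-5, 54) = -270)
Mul(-111, Add(Add(-52, Mul(-1, n)), 66)) = Mul(-111, Add(Add(-52, Mul(-1, -270)), 66)) = Mul(-111, Add(Add(-52, 270), 66)) = Mul(-111, Add(218, 66)) = Mul(-111, 284) = -31524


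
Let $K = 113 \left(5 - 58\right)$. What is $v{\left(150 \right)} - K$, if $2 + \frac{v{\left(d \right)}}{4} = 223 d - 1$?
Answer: $139777$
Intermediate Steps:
$K = -5989$ ($K = 113 \left(-53\right) = -5989$)
$v{\left(d \right)} = -12 + 892 d$ ($v{\left(d \right)} = -8 + 4 \left(223 d - 1\right) = -8 + 4 \left(-1 + 223 d\right) = -8 + \left(-4 + 892 d\right) = -12 + 892 d$)
$v{\left(150 \right)} - K = \left(-12 + 892 \cdot 150\right) - -5989 = \left(-12 + 133800\right) + 5989 = 133788 + 5989 = 139777$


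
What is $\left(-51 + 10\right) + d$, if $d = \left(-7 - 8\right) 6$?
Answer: $-131$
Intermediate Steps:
$d = -90$ ($d = \left(-15\right) 6 = -90$)
$\left(-51 + 10\right) + d = \left(-51 + 10\right) - 90 = -41 - 90 = -131$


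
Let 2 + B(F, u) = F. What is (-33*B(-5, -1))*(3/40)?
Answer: 693/40 ≈ 17.325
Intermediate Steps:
B(F, u) = -2 + F
(-33*B(-5, -1))*(3/40) = (-33*(-2 - 5))*(3/40) = (-33*(-7))*(3*(1/40)) = 231*(3/40) = 693/40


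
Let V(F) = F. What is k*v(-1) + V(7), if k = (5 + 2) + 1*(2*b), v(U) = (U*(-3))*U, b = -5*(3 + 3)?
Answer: 166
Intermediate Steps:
b = -30 (b = -5*6 = -30)
v(U) = -3*U**2 (v(U) = (-3*U)*U = -3*U**2)
k = -53 (k = (5 + 2) + 1*(2*(-30)) = 7 + 1*(-60) = 7 - 60 = -53)
k*v(-1) + V(7) = -(-159)*(-1)**2 + 7 = -(-159) + 7 = -53*(-3) + 7 = 159 + 7 = 166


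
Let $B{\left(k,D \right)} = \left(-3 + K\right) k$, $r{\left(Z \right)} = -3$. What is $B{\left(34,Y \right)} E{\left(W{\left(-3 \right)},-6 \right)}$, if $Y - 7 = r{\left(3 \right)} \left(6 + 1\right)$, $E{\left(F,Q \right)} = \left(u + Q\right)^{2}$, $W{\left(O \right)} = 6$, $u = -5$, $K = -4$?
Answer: $-28798$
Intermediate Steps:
$E{\left(F,Q \right)} = \left(-5 + Q\right)^{2}$
$Y = -14$ ($Y = 7 - 3 \left(6 + 1\right) = 7 - 21 = -14$)
$B{\left(k,D \right)} = - 7 k$ ($B{\left(k,D \right)} = \left(-3 - 4\right) k = - 7 k$)
$B{\left(34,Y \right)} E{\left(W{\left(-3 \right)},-6 \right)} = \left(-7\right) 34 \left(-5 - 6\right)^{2} = - 238 \left(-11\right)^{2} = \left(-238\right) 121 = -28798$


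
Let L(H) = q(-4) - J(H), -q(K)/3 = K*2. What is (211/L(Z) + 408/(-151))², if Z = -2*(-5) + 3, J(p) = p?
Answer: 749281129/2758921 ≈ 271.58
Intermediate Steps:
Z = 13 (Z = 10 + 3 = 13)
q(K) = -6*K (q(K) = -3*K*2 = -6*K)
L(H) = 24 - H (L(H) = -6*(-4) - H = 24 - H)
(211/L(Z) + 408/(-151))² = (211/(24 - 1*13) + 408/(-151))² = (211/(24 - 13) + 408*(-1/151))² = (211/11 - 408/151)² = (27373/1661)² = 749281129/2758921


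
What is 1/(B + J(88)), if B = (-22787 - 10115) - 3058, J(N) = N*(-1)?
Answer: -1/36048 ≈ -2.7741e-5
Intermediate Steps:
J(N) = -N
B = -35960 (B = -32902 - 3058 = -35960)
1/(B + J(88)) = 1/(-35960 - 1*88) = 1/(-35960 - 88) = 1/(-36048) = -1/36048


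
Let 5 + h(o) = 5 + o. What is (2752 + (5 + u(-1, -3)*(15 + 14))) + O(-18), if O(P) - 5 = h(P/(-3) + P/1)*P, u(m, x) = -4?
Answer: 2862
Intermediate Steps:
h(o) = o (h(o) = -5 + (5 + o) = o)
O(P) = 5 + 2*P**2/3 (O(P) = 5 + (P/(-3) + P/1)*P = 5 + (P*(-1/3) + P*1)*P = 5 + (-P/3 + P)*P = 5 + (2*P/3)*P = 5 + 2*P**2/3)
(2752 + (5 + u(-1, -3)*(15 + 14))) + O(-18) = (2752 + (5 - 4*(15 + 14))) + (5 + (2/3)*(-18)**2) = (2752 + (5 - 4*29)) + (5 + (2/3)*324) = (2752 + (5 - 116)) + (5 + 216) = (2752 - 111) + 221 = 2641 + 221 = 2862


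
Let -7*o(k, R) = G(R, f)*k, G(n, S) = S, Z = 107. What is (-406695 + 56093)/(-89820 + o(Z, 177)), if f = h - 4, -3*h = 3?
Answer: 2454214/628205 ≈ 3.9067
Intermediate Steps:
h = -1 (h = -⅓*3 = -1)
f = -5 (f = -1 - 4 = -5)
o(k, R) = 5*k/7 (o(k, R) = -(-5)*k/7 = 5*k/7)
(-406695 + 56093)/(-89820 + o(Z, 177)) = (-406695 + 56093)/(-89820 + (5/7)*107) = -350602/(-89820 + 535/7) = -350602/(-628205/7) = -350602*(-7/628205) = 2454214/628205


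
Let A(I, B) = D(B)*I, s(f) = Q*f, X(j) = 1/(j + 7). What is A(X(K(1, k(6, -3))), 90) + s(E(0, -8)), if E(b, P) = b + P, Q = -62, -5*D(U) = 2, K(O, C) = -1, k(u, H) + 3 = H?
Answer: 7439/15 ≈ 495.93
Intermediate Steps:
k(u, H) = -3 + H
D(U) = -2/5 (D(U) = -1/5*2 = -2/5)
E(b, P) = P + b
X(j) = 1/(7 + j)
s(f) = -62*f
A(I, B) = -2*I/5
A(X(K(1, k(6, -3))), 90) + s(E(0, -8)) = -2/(5*(7 - 1)) - 62*(-8 + 0) = -2/5/6 - 62*(-8) = -2/5*1/6 + 496 = -1/15 + 496 = 7439/15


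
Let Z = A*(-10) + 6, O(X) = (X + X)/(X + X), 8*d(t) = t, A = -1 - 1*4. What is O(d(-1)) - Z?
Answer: -55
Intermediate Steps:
A = -5 (A = -1 - 4 = -5)
d(t) = t/8
O(X) = 1 (O(X) = (2*X)/((2*X)) = (2*X)*(1/(2*X)) = 1)
Z = 56 (Z = -5*(-10) + 6 = 50 + 6 = 56)
O(d(-1)) - Z = 1 - 1*56 = 1 - 56 = -55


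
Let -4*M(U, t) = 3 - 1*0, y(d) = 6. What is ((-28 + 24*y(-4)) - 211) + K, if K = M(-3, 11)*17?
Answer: -431/4 ≈ -107.75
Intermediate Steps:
M(U, t) = -¾ (M(U, t) = -(3 - 1*0)/4 = -(3 + 0)/4 = -¼*3 = -¾)
K = -51/4 (K = -¾*17 = -51/4 ≈ -12.750)
((-28 + 24*y(-4)) - 211) + K = ((-28 + 24*6) - 211) - 51/4 = ((-28 + 144) - 211) - 51/4 = (116 - 211) - 51/4 = -95 - 51/4 = -431/4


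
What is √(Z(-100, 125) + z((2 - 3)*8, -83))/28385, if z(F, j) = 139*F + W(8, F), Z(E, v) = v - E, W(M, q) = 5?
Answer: 3*I*√2/4055 ≈ 0.0010463*I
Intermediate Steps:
z(F, j) = 5 + 139*F (z(F, j) = 139*F + 5 = 5 + 139*F)
√(Z(-100, 125) + z((2 - 3)*8, -83))/28385 = √((125 - 1*(-100)) + (5 + 139*((2 - 3)*8)))/28385 = √((125 + 100) + (5 + 139*(-1*8)))*(1/28385) = √(225 + (5 + 139*(-8)))*(1/28385) = √(225 + (5 - 1112))*(1/28385) = √(225 - 1107)*(1/28385) = √(-882)*(1/28385) = (21*I*√2)*(1/28385) = 3*I*√2/4055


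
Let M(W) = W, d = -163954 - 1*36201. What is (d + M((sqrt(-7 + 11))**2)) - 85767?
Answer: -285918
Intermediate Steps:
d = -200155 (d = -163954 - 36201 = -200155)
(d + M((sqrt(-7 + 11))**2)) - 85767 = (-200155 + (sqrt(-7 + 11))**2) - 85767 = (-200155 + (sqrt(4))**2) - 85767 = (-200155 + 2**2) - 85767 = (-200155 + 4) - 85767 = -200151 - 85767 = -285918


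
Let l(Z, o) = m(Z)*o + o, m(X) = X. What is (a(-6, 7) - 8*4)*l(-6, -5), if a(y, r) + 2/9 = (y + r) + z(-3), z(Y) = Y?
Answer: -7700/9 ≈ -855.56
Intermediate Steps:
l(Z, o) = o + Z*o (l(Z, o) = Z*o + o = o + Z*o)
a(y, r) = -29/9 + r + y (a(y, r) = -2/9 + ((y + r) - 3) = -2/9 + ((r + y) - 3) = -2/9 + (-3 + r + y) = -29/9 + r + y)
(a(-6, 7) - 8*4)*l(-6, -5) = ((-29/9 + 7 - 6) - 8*4)*(-5*(1 - 6)) = (-20/9 - 32)*(-5*(-5)) = -308/9*25 = -7700/9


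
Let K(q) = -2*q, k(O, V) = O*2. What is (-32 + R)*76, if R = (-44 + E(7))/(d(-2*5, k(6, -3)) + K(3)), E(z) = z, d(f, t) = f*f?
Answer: -115710/47 ≈ -2461.9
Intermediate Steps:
k(O, V) = 2*O
d(f, t) = f²
R = -37/94 (R = (-44 + 7)/((-2*5)² - 2*3) = -37/((-10)² - 6) = -37/(100 - 6) = -37/94 ≈ -0.39362)
(-32 + R)*76 = (-32 - 37/94)*76 = -3045/94*76 = -115710/47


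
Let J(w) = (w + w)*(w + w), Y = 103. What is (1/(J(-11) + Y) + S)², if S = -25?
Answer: 215326276/344569 ≈ 624.92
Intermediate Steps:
J(w) = 4*w² (J(w) = (2*w)*(2*w) = 4*w²)
(1/(J(-11) + Y) + S)² = (1/(4*(-11)² + 103) - 25)² = (1/(4*121 + 103) - 25)² = (1/(484 + 103) - 25)² = (1/587 - 25)² = (-14674/587)² = 215326276/344569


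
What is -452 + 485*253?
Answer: 122253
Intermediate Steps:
-452 + 485*253 = -452 + 122705 = 122253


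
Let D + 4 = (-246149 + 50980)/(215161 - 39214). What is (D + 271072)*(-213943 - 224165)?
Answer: -6964954271766172/58649 ≈ -1.1876e+11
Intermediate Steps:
D = -898957/175947 (D = -4 + (-246149 + 50980)/(215161 - 39214) = -4 - 195169/175947 = -898957/175947 ≈ -5.1092)
(D + 271072)*(-213943 - 224165) = (-898957/175947 + 271072)*(-213943 - 224165) = (47693406227/175947)*(-438108) = -6964954271766172/58649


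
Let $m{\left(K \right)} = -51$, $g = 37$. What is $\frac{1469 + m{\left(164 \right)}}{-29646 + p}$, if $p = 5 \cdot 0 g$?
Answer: $- \frac{709}{14823} \approx -0.047831$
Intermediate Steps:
$p = 0$ ($p = 5 \cdot 0 \cdot 37 = 0 \cdot 37 = 0$)
$\frac{1469 + m{\left(164 \right)}}{-29646 + p} = \frac{1469 - 51}{-29646 + 0} = \frac{1418}{-29646} = 1418 \left(- \frac{1}{29646}\right) = - \frac{709}{14823}$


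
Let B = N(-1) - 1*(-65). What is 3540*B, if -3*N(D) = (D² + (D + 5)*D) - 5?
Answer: 239540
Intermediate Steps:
N(D) = 5/3 - D²/3 - D*(5 + D)/3 (N(D) = -((D² + (D + 5)*D) - 5)/3 = -((D² + (5 + D)*D) - 5)/3 = -((D² + D*(5 + D)) - 5)/3 = -(-5 + D² + D*(5 + D))/3 = 5/3 - D²/3 - D*(5 + D)/3)
B = 203/3 (B = (5/3 - 5/3*(-1) - ⅔*(-1)²) - 1*(-65) = (5/3 + 5/3 - ⅔*1) + 65 = (5/3 + 5/3 - ⅔) + 65 = 8/3 + 65 = 203/3 ≈ 67.667)
3540*B = 3540*(203/3) = 239540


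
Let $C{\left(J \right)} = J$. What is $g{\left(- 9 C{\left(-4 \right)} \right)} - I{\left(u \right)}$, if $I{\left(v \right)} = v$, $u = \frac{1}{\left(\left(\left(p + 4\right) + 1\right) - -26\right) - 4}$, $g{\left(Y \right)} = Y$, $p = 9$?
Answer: $\frac{1295}{36} \approx 35.972$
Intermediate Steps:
$u = \frac{1}{36}$ ($u = \frac{1}{\left(\left(\left(9 + 4\right) + 1\right) - -26\right) - 4} = \frac{1}{\left(\left(13 + 1\right) + 26\right) - 4} = \frac{1}{\left(14 + 26\right) - 4} = \frac{1}{40 - 4} = \frac{1}{36} \approx 0.027778$)
$g{\left(- 9 C{\left(-4 \right)} \right)} - I{\left(u \right)} = \left(-9\right) \left(-4\right) - \frac{1}{36} = 36 - \frac{1}{36} = \frac{1295}{36}$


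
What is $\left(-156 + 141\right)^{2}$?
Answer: $225$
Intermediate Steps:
$\left(-156 + 141\right)^{2} = \left(-15\right)^{2} = 225$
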